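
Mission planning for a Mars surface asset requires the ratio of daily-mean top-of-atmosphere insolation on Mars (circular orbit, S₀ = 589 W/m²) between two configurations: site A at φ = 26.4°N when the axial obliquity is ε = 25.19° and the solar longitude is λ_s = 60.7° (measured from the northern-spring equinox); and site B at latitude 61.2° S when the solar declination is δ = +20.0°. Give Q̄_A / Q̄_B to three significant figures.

Q̄_A / Q̄_B ≈ 13.0

— Configuration A (φ=+26.4°):
Solar declination: sin δ = sin ε · sin λ_s = sin 25.19° × sin 60.7° = 0.37117, so δ = +21.788°.
cos H₀ = −tan(+26.4°) tan(+21.788°) = -0.1984, H₀ = 1.7705 rad.
Bracket: H₀ sin φ sin δ + cos φ cos δ sin H₀ = 1.7705×0.44464×0.37117 + 0.89571×0.92856×0.98012 = 0.292198 + 0.815186 = 1.107384.
Q̄ = (S₀/π) × [bracket] = (589/π) × 1.107384 = 207.62 W/m².
— Configuration B (φ=-61.2°):
cos H₀ = −tan(-61.2°) tan(+20.000°) = 0.6621, H₀ = 0.8472 rad.
Bracket: H₀ sin φ sin δ + cos φ cos δ sin H₀ = 0.8472×-0.87631×0.34202 + 0.48175×0.93969×0.74945 = -0.253919 + 0.339273 = 0.085354.
Q̄ = (S₀/π) × [bracket] = (589/π) × 0.085354 = 16.003 W/m².
Ratio Q̄_A / Q̄_B = 207.62 / 16.003 = 12.97.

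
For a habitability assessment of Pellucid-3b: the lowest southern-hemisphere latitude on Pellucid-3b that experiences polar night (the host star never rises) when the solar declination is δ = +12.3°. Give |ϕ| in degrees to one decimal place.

|ϕ| = 77.7°

Polar night requires cos h₀ = −tan ϕ tan δ ≥ 1, i.e. tan ϕ tan δ ≤ −1.
The boundary is |tan ϕ| · |tan δ| = 1, so |ϕ| = 90° − |δ| = 90° − 12.3° = 77.7° in the southern hemisphere.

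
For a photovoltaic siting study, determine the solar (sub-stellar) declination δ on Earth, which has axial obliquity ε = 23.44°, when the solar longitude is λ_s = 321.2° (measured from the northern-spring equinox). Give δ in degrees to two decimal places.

δ = -14.43°

sin δ = sin ε · sin λ_s = sin 23.44° × sin 321.2° = -0.249256.
δ = arcsin(-0.249256) = -14.43°.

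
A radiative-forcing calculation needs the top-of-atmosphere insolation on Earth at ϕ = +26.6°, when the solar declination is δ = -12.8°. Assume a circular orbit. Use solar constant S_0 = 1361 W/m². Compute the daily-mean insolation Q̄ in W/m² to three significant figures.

Q̄ ≈ 313 W/m²

cos h₀ = −tan(+26.6°) tan(-12.800°) = 0.1138, h₀ = 1.4568 rad.
Bracket: h₀ sin ϕ sin δ + cos ϕ cos δ sin h₀ = 1.4568×0.44776×-0.22155 + 0.89415×0.97515×0.99351 = -0.144516 + 0.866272 = 0.721756.
Q̄ = (S_0/π) × [bracket] = (1361/π) × 0.721756 = 312.7 W/m².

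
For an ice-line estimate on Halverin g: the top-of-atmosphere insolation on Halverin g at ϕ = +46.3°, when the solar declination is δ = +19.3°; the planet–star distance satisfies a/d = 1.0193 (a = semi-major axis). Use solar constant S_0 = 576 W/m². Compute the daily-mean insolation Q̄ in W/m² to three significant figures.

Q̄ ≈ 204 W/m²

cos h₀ = −tan(+46.3°) tan(+19.300°) = -0.3665, h₀ = 1.9460 rad.
Bracket: h₀ sin ϕ sin δ + cos ϕ cos δ sin h₀ = 1.9460×0.72297×0.33051 + 0.69088×0.94380×0.93043 = 0.464994 + 0.606689 = 1.071683.
Inverse-square distance factor (a/d)² = 1.0193² = 1.038972.
Q̄ = (S_0/π) × 1.038972 × [bracket] = (576/π) × 1.038972 × 1.071683 = 204.1 W/m².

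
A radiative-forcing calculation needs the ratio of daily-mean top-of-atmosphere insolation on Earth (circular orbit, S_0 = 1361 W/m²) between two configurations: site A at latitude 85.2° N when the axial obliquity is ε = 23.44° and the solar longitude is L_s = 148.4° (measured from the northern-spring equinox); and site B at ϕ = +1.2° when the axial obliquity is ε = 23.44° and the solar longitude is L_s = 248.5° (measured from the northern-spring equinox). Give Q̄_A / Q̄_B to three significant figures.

— Configuration A (ϕ=+85.2°):
Solar declination: sin δ = sin ε · sin L_s = sin 23.44° × sin 148.4° = 0.20844, so δ = +12.031°.
cos h₀ = −tan(+85.2°) tan(+12.031°) = -2.5379 ≤ −1 ⇒ polar day, h₀ = π.
Bracket: h₀ sin ϕ sin δ + cos ϕ cos δ sin h₀ = 3.1416×0.99649×0.20844 + 0.08368×0.97804×0.00000 = 0.652537 + 0.000000 = 0.652537.
Q̄ = (S_0/π) × [bracket] = (1361/π) × 0.652537 = 282.69 W/m².
— Configuration B (ϕ=+1.2°):
Solar declination: sin δ = sin ε · sin L_s = sin 23.44° × sin 248.5° = -0.37011, so δ = -21.722°.
cos h₀ = −tan(+1.2°) tan(-21.722°) = 0.0083, h₀ = 1.5625 rad.
Bracket: h₀ sin ϕ sin δ + cos ϕ cos δ sin h₀ = 1.5625×0.02094×-0.37011 + 0.99978×0.92899×0.99997 = -0.012110 + 0.928758 = 0.916648.
Q̄ = (S_0/π) × [bracket] = (1361/π) × 0.916648 = 397.11 W/m².
Ratio Q̄_A / Q̄_B = 282.69 / 397.11 = 0.7119.

Q̄_A / Q̄_B ≈ 0.712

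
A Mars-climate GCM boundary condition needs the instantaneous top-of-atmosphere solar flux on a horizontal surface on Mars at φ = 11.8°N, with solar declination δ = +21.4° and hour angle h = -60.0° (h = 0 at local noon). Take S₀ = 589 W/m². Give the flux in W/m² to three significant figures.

312 W/m²

cos θ_z = sin φ sin δ + cos φ cos δ cos h = 0.074616 + 0.455690 = 0.530306.
Flux = S₀ · cos θ_z = 589 × 0.530306 = 312.4 W/m².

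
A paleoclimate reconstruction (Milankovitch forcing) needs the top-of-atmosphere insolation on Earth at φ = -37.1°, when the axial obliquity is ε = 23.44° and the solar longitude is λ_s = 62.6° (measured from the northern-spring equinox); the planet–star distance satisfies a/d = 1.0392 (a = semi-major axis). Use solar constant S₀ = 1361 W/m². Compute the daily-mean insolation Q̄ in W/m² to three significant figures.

Solar declination: sin δ = sin ε · sin λ_s = sin 23.44° × sin 62.6° = 0.35316, so δ = +20.681°.
cos H₀ = −tan(-37.1°) tan(+20.681°) = 0.2855, H₀ = 1.2813 rad.
Bracket: H₀ sin φ sin δ + cos φ cos δ sin H₀ = 1.2813×-0.60321×0.35316 + 0.79758×0.93556×0.95838 = -0.272955 + 0.715128 = 0.442173.
Inverse-square distance factor (a/d)² = 1.0392² = 1.079937.
Q̄ = (S₀/π) × 1.079937 × [bracket] = (1361/π) × 1.079937 × 0.442173 = 206.9 W/m².

Q̄ ≈ 207 W/m²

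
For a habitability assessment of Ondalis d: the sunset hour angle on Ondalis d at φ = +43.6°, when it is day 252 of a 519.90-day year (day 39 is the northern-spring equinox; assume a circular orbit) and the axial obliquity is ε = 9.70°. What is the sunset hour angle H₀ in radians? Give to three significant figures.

H₀ = 1.66 rad

Solar longitude: λ_s = 360° × (252 − 39)/519.90 = 147.490°.
sin δ = sin 9.70° × sin 147.490° = 0.09055, so δ = +5.195°.
cos H₀ = −tan φ · tan δ = −tan(+43.6°) × tan(+5.195°) = -0.0866, so H₀ = 1.6575 rad = 94.97°.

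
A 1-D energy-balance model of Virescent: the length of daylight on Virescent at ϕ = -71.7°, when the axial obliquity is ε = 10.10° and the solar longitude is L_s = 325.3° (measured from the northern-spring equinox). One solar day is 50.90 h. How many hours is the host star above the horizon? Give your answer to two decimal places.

Solar declination: sin δ = sin ε · sin L_s = sin 10.10° × sin 325.3° = -0.09983, so δ = -5.730°.
cos h₀ = −tan ϕ · tan δ = −tan(-71.7°) × tan(-5.730°) = -0.3034, so h₀ = 1.8790 rad = 107.66°.
Daylight = 2h₀/(2π) × 50.90 h = (1.8790/π) × 50.90 = 30.44 h.

30.44 h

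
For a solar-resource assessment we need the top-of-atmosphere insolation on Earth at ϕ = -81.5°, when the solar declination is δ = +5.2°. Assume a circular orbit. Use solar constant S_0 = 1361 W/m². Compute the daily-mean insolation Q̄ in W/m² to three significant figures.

cos h₀ = −tan(-81.5°) tan(+5.200°) = 0.6089, h₀ = 0.9161 rad.
Bracket: h₀ sin ϕ sin δ + cos ϕ cos δ sin h₀ = 0.9161×-0.98902×0.09063 + 0.14781×0.99588×0.79321 = -0.082115 + 0.116761 = 0.034646.
Q̄ = (S_0/π) × [bracket] = (1361/π) × 0.034646 = 15.01 W/m².

Q̄ ≈ 15.0 W/m²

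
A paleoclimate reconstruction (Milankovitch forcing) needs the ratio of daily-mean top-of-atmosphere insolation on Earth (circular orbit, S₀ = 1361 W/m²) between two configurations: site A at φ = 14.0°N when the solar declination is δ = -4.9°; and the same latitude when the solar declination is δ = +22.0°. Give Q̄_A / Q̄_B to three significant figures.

— Configuration A (φ=+14.0°):
cos H₀ = −tan(+14.0°) tan(-4.900°) = 0.0214, H₀ = 1.5494 rad.
Bracket: H₀ sin φ sin δ + cos φ cos δ sin H₀ = 1.5494×0.24192×-0.08542 + 0.97030×0.99635×0.99977 = -0.032018 + 0.966536 = 0.934518.
Q̄ = (S₀/π) × [bracket] = (1361/π) × 0.934518 = 404.85 W/m².
— Configuration B (φ=+14.0°):
cos H₀ = −tan(+14.0°) tan(+22.000°) = -0.1007, H₀ = 1.6717 rad.
Bracket: H₀ sin φ sin δ + cos φ cos δ sin H₀ = 1.6717×0.24192×0.37461 + 0.97030×0.92718×0.99491 = 0.151499 + 0.895064 = 1.046563.
Q̄ = (S₀/π) × [bracket] = (1361/π) × 1.046563 = 453.39 W/m².
Ratio Q̄_A / Q̄_B = 404.85 / 453.39 = 0.8929.

Q̄_A / Q̄_B ≈ 0.893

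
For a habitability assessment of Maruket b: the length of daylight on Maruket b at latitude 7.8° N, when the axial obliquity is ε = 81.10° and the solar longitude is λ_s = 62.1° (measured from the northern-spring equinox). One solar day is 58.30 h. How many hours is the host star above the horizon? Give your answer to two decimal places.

33.75 h

Solar declination: sin δ = sin ε · sin λ_s = sin 81.10° × sin 62.1° = 0.87312, so δ = +60.824°.
cos H₀ = −tan φ · tan δ = −tan(+7.8°) × tan(+60.824°) = -0.2453, so H₀ = 1.8187 rad = 104.20°.
Daylight = 2H₀/(2π) × 58.30 h = (1.8187/π) × 58.30 = 33.75 h.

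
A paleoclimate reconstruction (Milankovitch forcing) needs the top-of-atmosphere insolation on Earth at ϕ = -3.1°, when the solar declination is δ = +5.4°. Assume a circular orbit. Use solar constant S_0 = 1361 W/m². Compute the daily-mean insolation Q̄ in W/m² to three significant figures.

Q̄ ≈ 427 W/m²

cos h₀ = −tan(-3.1°) tan(+5.400°) = 0.0051, h₀ = 1.5657 rad.
Bracket: h₀ sin ϕ sin δ + cos ϕ cos δ sin h₀ = 1.5657×-0.05408×0.09411 + 0.99854×0.99556×0.99999 = -0.007969 + 0.994097 = 0.986128.
Q̄ = (S_0/π) × [bracket] = (1361/π) × 0.986128 = 427.2 W/m².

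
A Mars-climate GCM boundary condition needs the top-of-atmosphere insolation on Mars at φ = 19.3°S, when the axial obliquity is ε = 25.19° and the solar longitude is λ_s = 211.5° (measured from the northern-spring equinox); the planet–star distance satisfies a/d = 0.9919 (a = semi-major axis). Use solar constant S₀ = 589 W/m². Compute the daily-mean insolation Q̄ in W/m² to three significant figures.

Solar declination: sin δ = sin ε · sin λ_s = sin 25.19° × sin 211.5° = -0.22239, so δ = -12.849°.
cos H₀ = −tan(-19.3°) tan(-12.849°) = -0.0799, H₀ = 1.6508 rad.
Bracket: H₀ sin φ sin δ + cos φ cos δ sin H₀ = 1.6508×-0.33051×-0.22239 + 0.94380×0.97496×0.99680 = 0.121337 + 0.917223 = 1.038560.
Inverse-square distance factor (a/d)² = 0.9919² = 0.983866.
Q̄ = (S₀/π) × 0.983866 × [bracket] = (589/π) × 0.983866 × 1.038560 = 191.6 W/m².

Q̄ ≈ 192 W/m²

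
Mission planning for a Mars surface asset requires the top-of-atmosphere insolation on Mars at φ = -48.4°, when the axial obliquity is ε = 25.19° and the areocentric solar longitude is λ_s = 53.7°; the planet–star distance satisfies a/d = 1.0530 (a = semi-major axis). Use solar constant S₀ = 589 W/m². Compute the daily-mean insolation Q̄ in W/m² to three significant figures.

sin δ = sin 25.19° × sin 53.7° = 0.34302, so δ = +20.061°.
cos H₀ = −tan(-48.4°) tan(+20.061°) = 0.4113, H₀ = 1.1469 rad.
Bracket: H₀ sin φ sin δ + cos φ cos δ sin H₀ = 1.1469×-0.74780×0.34302 + 0.66393×0.93933×0.91150 = -0.294192 + 0.568456 = 0.274264.
Inverse-square distance factor (a/d)² = 1.0530² = 1.108809.
Q̄ = (S₀/π) × 1.108809 × [bracket] = (589/π) × 1.108809 × 0.274264 = 57.02 W/m².

Q̄ ≈ 57.0 W/m²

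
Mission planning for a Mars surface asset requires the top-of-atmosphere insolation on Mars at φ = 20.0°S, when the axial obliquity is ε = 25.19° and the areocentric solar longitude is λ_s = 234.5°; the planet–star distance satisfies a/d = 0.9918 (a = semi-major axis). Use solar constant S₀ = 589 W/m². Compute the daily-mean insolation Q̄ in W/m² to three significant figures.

Q̄ ≈ 198 W/m²

sin δ = sin 25.19° × sin 234.5° = -0.34650, so δ = -20.274°.
cos H₀ = −tan(-20.0°) tan(-20.274°) = -0.1344, H₀ = 1.7057 rad.
Bracket: H₀ sin φ sin δ + cos φ cos δ sin H₀ = 1.7057×-0.34202×-0.34650 + 0.93969×0.93805×0.99092 = 0.202142 + 0.873472 = 1.075614.
Inverse-square distance factor (a/d)² = 0.9918² = 0.983667.
Q̄ = (S₀/π) × 0.983667 × [bracket] = (589/π) × 0.983667 × 1.075614 = 198.4 W/m².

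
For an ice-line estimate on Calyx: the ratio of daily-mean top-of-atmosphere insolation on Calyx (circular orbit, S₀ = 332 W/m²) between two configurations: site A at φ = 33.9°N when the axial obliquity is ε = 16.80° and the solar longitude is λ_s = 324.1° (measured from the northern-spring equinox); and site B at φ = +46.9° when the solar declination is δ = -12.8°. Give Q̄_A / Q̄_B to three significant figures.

— Configuration A (φ=+33.9°):
Solar declination: sin δ = sin ε · sin λ_s = sin 16.80° × sin 324.1° = -0.16948, so δ = -9.758°.
cos H₀ = −tan(+33.9°) tan(-9.758°) = 0.1156, H₀ = 1.4550 rad.
Bracket: H₀ sin φ sin δ + cos φ cos δ sin H₀ = 1.4550×0.55775×-0.16948 + 0.83001×0.98553×0.99330 = -0.137537 + 0.812519 = 0.674982.
Q̄ = (S₀/π) × [bracket] = (332/π) × 0.674982 = 71.331 W/m².
— Configuration B (φ=+46.9°):
cos H₀ = −tan(+46.9°) tan(-12.800°) = 0.2428, H₀ = 1.3256 rad.
Bracket: H₀ sin φ sin δ + cos φ cos δ sin H₀ = 1.3256×0.73016×-0.22155 + 0.68327×0.97515×0.97008 = -0.214438 + 0.646355 = 0.431917.
Q̄ = (S₀/π) × [bracket] = (332/π) × 0.431917 = 45.645 W/m².
Ratio Q̄_A / Q̄_B = 71.331 / 45.645 = 1.563.

Q̄_A / Q̄_B ≈ 1.56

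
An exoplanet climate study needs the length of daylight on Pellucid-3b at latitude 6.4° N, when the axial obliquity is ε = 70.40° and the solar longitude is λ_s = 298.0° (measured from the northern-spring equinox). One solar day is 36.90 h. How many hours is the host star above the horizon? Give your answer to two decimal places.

Solar declination: sin δ = sin ε · sin λ_s = sin 70.40° × sin 298.0° = -0.83179, so δ = -56.283°.
cos H₀ = −tan φ · tan δ = −tan(+6.4°) × tan(-56.283°) = 0.1681, so H₀ = 1.4019 rad = 80.32°.
Daylight = 2H₀/(2π) × 36.90 h = (1.4019/π) × 36.90 = 16.47 h.

16.47 h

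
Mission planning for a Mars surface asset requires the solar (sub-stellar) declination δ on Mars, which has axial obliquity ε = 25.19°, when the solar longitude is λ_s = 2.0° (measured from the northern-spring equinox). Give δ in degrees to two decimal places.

δ = +0.85°

sin δ = sin ε · sin λ_s = sin 25.19° × sin 2.0° = 0.014854.
δ = arcsin(0.014854) = +0.85°.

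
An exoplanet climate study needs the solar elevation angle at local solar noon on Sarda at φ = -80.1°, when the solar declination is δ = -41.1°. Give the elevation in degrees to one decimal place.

At local noon the hour angle is zero, so the zenith angle equals |φ − δ| = |-80.1° − (-41.100°)| = 39.000°.
Elevation = 90° − 39.000° = 51.0°.

51.0°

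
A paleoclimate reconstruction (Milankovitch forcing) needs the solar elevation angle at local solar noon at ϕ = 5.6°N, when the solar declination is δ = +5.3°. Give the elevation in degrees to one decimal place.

89.7°

At local noon the hour angle is zero, so the zenith angle equals |ϕ − δ| = |+5.6° − (+5.300°)| = 0.300°.
Elevation = 90° − 0.300° = 89.7°.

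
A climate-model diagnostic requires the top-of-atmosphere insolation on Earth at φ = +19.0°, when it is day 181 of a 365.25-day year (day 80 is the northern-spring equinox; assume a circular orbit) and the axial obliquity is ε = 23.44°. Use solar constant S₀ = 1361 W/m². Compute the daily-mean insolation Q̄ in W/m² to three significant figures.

Q̄ ≈ 468 W/m²

Solar longitude: λ_s = 360° × (181 − 80)/365.25 = 99.548°.
sin δ = sin 23.44° × sin 99.548° = 0.39228, so δ = +23.096°.
cos H₀ = −tan(+19.0°) tan(+23.096°) = -0.1468, H₀ = 1.7182 rad.
Bracket: H₀ sin φ sin δ + cos φ cos δ sin H₀ = 1.7182×0.32557×0.39228 + 0.94552×0.91985×0.98916 = 0.219439 + 0.860309 = 1.079748.
Q̄ = (S₀/π) × [bracket] = (1361/π) × 1.079748 = 467.8 W/m².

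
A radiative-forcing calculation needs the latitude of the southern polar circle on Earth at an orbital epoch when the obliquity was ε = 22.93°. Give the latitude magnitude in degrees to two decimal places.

67.07°

The polar circle is the lowest latitude that experiences at least one full rotation of continuous darkness at the northern-summer solstice; it lies at |φ| = 90° − ε = 90° − 22.93° = 67.07°.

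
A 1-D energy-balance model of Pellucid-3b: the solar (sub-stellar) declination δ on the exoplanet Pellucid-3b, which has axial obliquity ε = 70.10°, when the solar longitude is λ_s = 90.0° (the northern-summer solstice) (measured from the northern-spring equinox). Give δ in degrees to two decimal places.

sin δ = sin ε · sin λ_s = sin 70.10° × sin 90.0° = 0.940288.
δ = arcsin(0.940288) = +70.10°.

δ = +70.10°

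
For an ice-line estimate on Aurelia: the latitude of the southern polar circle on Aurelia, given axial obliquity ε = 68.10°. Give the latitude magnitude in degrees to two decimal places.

The polar circle is the lowest latitude that experiences at least one full rotation of continuous darkness at the northern-summer solstice; it lies at |ϕ| = 90° − ε = 90° − 68.10° = 21.90°.

21.90°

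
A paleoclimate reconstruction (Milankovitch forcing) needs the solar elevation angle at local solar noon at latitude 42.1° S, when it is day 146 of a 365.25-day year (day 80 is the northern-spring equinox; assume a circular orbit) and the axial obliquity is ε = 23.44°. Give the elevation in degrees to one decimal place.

Solar longitude: λ_s = 360° × (146 − 80)/365.25 = 65.051°.
sin δ = sin 23.44° × sin 65.051° = 0.36067, so δ = +21.141°.
At local noon the hour angle is zero, so the zenith angle equals |φ − δ| = |-42.1° − (+21.141°)| = 63.241°.
Elevation = 90° − 63.241° = 26.8°.

26.8°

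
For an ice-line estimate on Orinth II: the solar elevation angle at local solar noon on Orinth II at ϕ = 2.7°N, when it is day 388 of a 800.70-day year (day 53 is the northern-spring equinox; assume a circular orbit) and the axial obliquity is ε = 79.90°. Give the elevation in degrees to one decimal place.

Solar longitude: L_s = 360° × (388 − 53)/800.70 = 150.618°.
sin δ = sin 79.90° × sin 150.618° = 0.48302, so δ = +28.883°.
At local noon the hour angle is zero, so the zenith angle equals |ϕ − δ| = |+2.7° − (+28.883°)| = 26.183°.
Elevation = 90° − 26.183° = 63.8°.

63.8°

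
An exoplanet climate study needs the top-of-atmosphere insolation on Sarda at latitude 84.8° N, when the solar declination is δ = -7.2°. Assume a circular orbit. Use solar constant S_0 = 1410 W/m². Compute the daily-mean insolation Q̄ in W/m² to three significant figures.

cos h₀ = −tan(+84.8°) tan(-7.200°) = 1.3881 ≥ 1 ⇒ polar night, h₀ = 0 and Q̄ = 0.

Q̄ ≈ 0.00 W/m²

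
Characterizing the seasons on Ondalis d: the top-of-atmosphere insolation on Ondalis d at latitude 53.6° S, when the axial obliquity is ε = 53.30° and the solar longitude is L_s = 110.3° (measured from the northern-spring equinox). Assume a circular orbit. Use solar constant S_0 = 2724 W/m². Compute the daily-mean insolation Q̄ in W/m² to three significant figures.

Solar declination: sin δ = sin ε · sin L_s = sin 53.30° × sin 110.3° = 0.75198, so δ = +48.762°.
cos h₀ = −tan(-53.6°) tan(+48.762°) = 1.5473 ≥ 1 ⇒ polar night, h₀ = 0 and Q̄ = 0.

Q̄ ≈ 0.00 W/m²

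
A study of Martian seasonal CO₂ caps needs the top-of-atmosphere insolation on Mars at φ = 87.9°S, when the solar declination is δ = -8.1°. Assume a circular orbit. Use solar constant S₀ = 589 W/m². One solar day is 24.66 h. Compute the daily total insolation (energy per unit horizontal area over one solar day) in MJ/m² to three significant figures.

7.36 MJ/m²

cos H₀ = −tan(-87.9°) tan(-8.100°) = -3.8813 ≤ −1 ⇒ polar day, H₀ = π.
Bracket: H₀ sin φ sin δ + cos φ cos δ sin H₀ = 3.1416×-0.99933×-0.14090 + 0.03664×0.99002×0.00000 = 0.442355 + 0.000000 = 0.442355.
Q̄ = (S₀/π) × [bracket] = (589/π) × 0.442355 = 82.935 W/m².
Daily total = Q̄ × 24.66 h × 3600 s/h = 82.935 × 24.66 × 3600 / 10⁶ = 7.363 MJ/m².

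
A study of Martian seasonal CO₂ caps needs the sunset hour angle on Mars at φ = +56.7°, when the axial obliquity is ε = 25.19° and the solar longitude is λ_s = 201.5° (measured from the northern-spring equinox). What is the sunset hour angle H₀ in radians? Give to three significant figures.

Solar declination: sin δ = sin ε · sin λ_s = sin 25.19° × sin 201.5° = -0.15599, so δ = -8.974°.
cos H₀ = −tan φ · tan δ = −tan(+56.7°) × tan(-8.974°) = 0.2404, so H₀ = 1.3280 rad = 76.09°.

H₀ = 1.33 rad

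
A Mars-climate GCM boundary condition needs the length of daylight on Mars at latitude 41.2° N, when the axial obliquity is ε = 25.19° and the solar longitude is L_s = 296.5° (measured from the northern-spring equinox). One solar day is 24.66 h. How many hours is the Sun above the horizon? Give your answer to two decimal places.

Solar declination: sin δ = sin ε · sin L_s = sin 25.19° × sin 296.5° = -0.38090, so δ = -22.390°.
cos h₀ = −tan ϕ · tan δ = −tan(+41.2°) × tan(-22.390°) = 0.3606, so h₀ = 1.2018 rad = 68.86°.
Daylight = 2h₀/(2π) × 24.66 h = (1.2018/π) × 24.66 = 9.43 h.

9.43 h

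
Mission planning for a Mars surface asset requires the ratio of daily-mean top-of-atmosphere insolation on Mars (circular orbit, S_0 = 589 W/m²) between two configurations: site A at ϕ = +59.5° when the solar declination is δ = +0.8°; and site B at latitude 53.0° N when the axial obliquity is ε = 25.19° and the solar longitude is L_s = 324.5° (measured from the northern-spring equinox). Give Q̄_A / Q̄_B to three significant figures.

— Configuration A (ϕ=+59.5°):
cos h₀ = −tan(+59.5°) tan(+0.800°) = -0.0237, h₀ = 1.5945 rad.
Bracket: h₀ sin ϕ sin δ + cos ϕ cos δ sin h₀ = 1.5945×0.86163×0.01396 + 0.50754×0.99990×0.99972 = 0.019179 + 0.507347 = 0.526526.
Q̄ = (S_0/π) × [bracket] = (589/π) × 0.526526 = 98.715 W/m².
— Configuration B (ϕ=+53.0°):
Solar declination: sin δ = sin ε · sin L_s = sin 25.19° × sin 324.5° = -0.24716, so δ = -14.309°.
cos h₀ = −tan(+53.0°) tan(-14.309°) = 0.3385, h₀ = 1.2255 rad.
Bracket: h₀ sin ϕ sin δ + cos ϕ cos δ sin h₀ = 1.2255×0.79864×-0.24716 + 0.60182×0.96897×0.94097 = -0.241904 + 0.548722 = 0.306818.
Q̄ = (S_0/π) × [bracket] = (589/π) × 0.306818 = 57.524 W/m².
Ratio Q̄_A / Q̄_B = 98.715 / 57.524 = 1.716.

Q̄_A / Q̄_B ≈ 1.72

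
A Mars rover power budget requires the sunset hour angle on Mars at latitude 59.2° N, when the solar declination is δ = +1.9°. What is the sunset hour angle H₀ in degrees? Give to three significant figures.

H₀ = 93.2°

cos H₀ = −tan φ · tan δ = −tan(+59.2°) × tan(+1.900°) = -0.0556, so H₀ = 1.6265 rad = 93.19°.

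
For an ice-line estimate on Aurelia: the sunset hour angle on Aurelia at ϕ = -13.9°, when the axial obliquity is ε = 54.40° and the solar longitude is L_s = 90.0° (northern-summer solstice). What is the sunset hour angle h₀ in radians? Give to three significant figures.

Solar declination: sin δ = sin ε · sin L_s = sin 54.40° × sin 90.0° = 0.81310, so δ = +54.400°.
cos h₀ = −tan ϕ · tan δ = −tan(-13.9°) × tan(+54.400°) = 0.3457, so h₀ = 1.2178 rad = 69.78°.

h₀ = 1.22 rad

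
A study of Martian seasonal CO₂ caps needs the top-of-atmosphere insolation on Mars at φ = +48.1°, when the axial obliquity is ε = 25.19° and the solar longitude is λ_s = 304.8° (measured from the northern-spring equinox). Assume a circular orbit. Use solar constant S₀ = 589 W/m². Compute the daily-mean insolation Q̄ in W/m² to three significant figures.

Solar declination: sin δ = sin ε · sin λ_s = sin 25.19° × sin 304.8° = -0.34950, so δ = -20.457°.
cos H₀ = −tan(+48.1°) tan(-20.457°) = 0.4157, H₀ = 1.1420 rad.
Bracket: H₀ sin φ sin δ + cos φ cos δ sin H₀ = 1.1420×0.74431×-0.34950 + 0.66783×0.93694×0.90948 = -0.297076 + 0.569077 = 0.272001.
Q̄ = (S₀/π) × [bracket] = (589/π) × 0.272001 = 51.00 W/m².

Q̄ ≈ 51.0 W/m²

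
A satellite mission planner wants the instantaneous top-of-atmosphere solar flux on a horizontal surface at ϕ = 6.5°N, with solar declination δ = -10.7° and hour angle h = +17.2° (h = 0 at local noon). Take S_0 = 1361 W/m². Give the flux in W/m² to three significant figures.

cos θ_z = sin ϕ sin δ + cos ϕ cos δ cos h = -0.021018 + 0.932635 = 0.911617.
Flux = S_0 · cos θ_z = 1361 × 0.911617 = 1241 W/m².

1.24e+03 W/m²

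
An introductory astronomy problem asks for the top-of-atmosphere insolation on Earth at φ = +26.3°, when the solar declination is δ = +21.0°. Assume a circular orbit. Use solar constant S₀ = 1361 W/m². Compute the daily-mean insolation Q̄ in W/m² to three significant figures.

Q̄ ≈ 477 W/m²

cos H₀ = −tan(+26.3°) tan(+21.000°) = -0.1897, H₀ = 1.7617 rad.
Bracket: H₀ sin φ sin δ + cos φ cos δ sin H₀ = 1.7617×0.44307×0.35837 + 0.89649×0.93358×0.98184 = 0.279728 + 0.821746 = 1.101474.
Q̄ = (S₀/π) × [bracket] = (1361/π) × 1.101474 = 477.2 W/m².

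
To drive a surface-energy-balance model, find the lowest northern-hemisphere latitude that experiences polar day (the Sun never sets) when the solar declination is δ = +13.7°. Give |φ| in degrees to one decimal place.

|φ| = 76.3°

Polar day requires cos H₀ = −tan φ tan δ ≤ −1, i.e. tan φ tan δ ≥ 1.
The boundary is |tan φ| · |tan δ| = 1, so |φ| = 90° − |δ| = 90° − 13.7° = 76.3° in the northern hemisphere.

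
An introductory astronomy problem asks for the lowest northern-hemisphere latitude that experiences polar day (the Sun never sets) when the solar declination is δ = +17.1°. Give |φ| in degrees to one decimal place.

|φ| = 72.9°

Polar day requires cos H₀ = −tan φ tan δ ≤ −1, i.e. tan φ tan δ ≥ 1.
The boundary is |tan φ| · |tan δ| = 1, so |φ| = 90° − |δ| = 90° − 17.1° = 72.9° in the northern hemisphere.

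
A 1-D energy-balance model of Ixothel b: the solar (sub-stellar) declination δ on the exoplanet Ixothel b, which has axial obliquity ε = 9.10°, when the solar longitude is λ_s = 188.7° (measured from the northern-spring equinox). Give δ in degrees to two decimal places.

sin δ = sin ε · sin λ_s = sin 9.10° × sin 188.7° = -0.023923.
δ = arcsin(-0.023923) = -1.37°.

δ = -1.37°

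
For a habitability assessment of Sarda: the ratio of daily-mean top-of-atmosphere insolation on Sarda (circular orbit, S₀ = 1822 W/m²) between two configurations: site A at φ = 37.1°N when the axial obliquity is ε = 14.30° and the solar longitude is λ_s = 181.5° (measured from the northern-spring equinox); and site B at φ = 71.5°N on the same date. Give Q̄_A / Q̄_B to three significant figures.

— Configuration A (φ=+37.1°):
Solar declination: sin δ = sin ε · sin λ_s = sin 14.30° × sin 181.5° = -0.00647, so δ = -0.370°.
cos H₀ = −tan(+37.1°) tan(-0.370°) = 0.0049, H₀ = 1.5659 rad.
Bracket: H₀ sin φ sin δ + cos φ cos δ sin H₀ = 1.5659×0.60321×-0.00647 + 0.79758×0.99998×0.99999 = -0.006111 + 0.797556 = 0.791445.
Q̄ = (S₀/π) × [bracket] = (1822/π) × 0.791445 = 459.01 W/m².
— Configuration B (φ=+71.5°):
cos H₀ = −tan(+71.5°) tan(-0.370°) = 0.0193, H₀ = 1.5515 rad.
Bracket: H₀ sin φ sin δ + cos φ cos δ sin H₀ = 1.5515×0.94832×-0.00647 + 0.31730×0.99998×0.99981 = -0.009519 + 0.317233 = 0.307714.
Q̄ = (S₀/π) × [bracket] = (1822/π) × 0.307714 = 178.46 W/m².
Ratio Q̄_A / Q̄_B = 459.01 / 178.46 = 2.572.

Q̄_A / Q̄_B ≈ 2.57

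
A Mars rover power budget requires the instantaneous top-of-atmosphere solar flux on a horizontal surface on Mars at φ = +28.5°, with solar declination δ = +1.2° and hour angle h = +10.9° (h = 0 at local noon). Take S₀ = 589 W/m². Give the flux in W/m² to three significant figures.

cos θ_z = sin φ sin δ + cos φ cos δ cos h = 0.009993 + 0.862773 = 0.872766.
Flux = S₀ · cos θ_z = 589 × 0.872766 = 514.1 W/m².

514 W/m²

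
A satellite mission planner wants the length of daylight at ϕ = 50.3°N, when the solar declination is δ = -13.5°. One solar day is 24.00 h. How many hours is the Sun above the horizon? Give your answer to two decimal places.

9.76 h

cos h₀ = −tan ϕ · tan δ = −tan(+50.3°) × tan(-13.500°) = 0.2892, so h₀ = 1.2774 rad = 73.19°.
Daylight = 2h₀/(2π) × 24.00 h = (1.2774/π) × 24.00 = 9.76 h.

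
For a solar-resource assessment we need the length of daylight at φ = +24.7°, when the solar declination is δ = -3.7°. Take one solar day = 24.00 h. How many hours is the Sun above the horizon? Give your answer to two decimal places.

cos H₀ = −tan φ · tan δ = −tan(+24.7°) × tan(-3.700°) = 0.0297, so H₀ = 1.5410 rad = 88.30°.
Daylight = 2H₀/(2π) × 24.00 h = (1.5410/π) × 24.00 = 11.77 h.

11.77 h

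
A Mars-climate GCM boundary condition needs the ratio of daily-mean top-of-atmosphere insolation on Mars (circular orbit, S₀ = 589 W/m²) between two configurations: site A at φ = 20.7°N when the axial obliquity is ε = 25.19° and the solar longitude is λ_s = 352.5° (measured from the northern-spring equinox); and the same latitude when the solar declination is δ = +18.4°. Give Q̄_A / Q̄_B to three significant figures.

— Configuration A (φ=+20.7°):
Solar declination: sin δ = sin ε · sin λ_s = sin 25.19° × sin 352.5° = -0.05555, so δ = -3.185°.
cos H₀ = −tan(+20.7°) tan(-3.185°) = 0.0210, H₀ = 1.5498 rad.
Bracket: H₀ sin φ sin δ + cos φ cos δ sin H₀ = 1.5498×0.35347×-0.05555 + 0.93544×0.99846×0.99978 = -0.030431 + 0.933794 = 0.903363.
Q̄ = (S₀/π) × [bracket] = (589/π) × 0.903363 = 169.37 W/m².
— Configuration B (φ=+20.7°):
cos H₀ = −tan(+20.7°) tan(+18.400°) = -0.1257, H₀ = 1.6968 rad.
Bracket: H₀ sin φ sin δ + cos φ cos δ sin H₀ = 1.6968×0.35347×0.31565 + 0.93544×0.94888×0.99207 = 0.189317 + 0.880581 = 1.069898.
Q̄ = (S₀/π) × [bracket] = (589/π) × 1.069898 = 200.59 W/m².
Ratio Q̄_A / Q̄_B = 169.37 / 200.59 = 0.8444.

Q̄_A / Q̄_B ≈ 0.844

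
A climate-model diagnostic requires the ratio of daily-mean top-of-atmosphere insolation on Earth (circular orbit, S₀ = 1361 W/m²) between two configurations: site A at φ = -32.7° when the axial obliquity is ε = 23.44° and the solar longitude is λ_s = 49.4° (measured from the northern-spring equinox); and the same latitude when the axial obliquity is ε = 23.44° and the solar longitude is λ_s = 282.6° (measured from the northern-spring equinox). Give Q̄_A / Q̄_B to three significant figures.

— Configuration A (φ=-32.7°):
Solar declination: sin δ = sin ε · sin λ_s = sin 23.44° × sin 49.4° = 0.30203, so δ = +17.580°.
cos H₀ = −tan(-32.7°) tan(+17.580°) = 0.2034, H₀ = 1.3660 rad.
Bracket: H₀ sin φ sin δ + cos φ cos δ sin H₀ = 1.3660×-0.54024×0.30203 + 0.84151×0.95330×0.97910 = -0.222888 + 0.785445 = 0.562557.
Q̄ = (S₀/π) × [bracket] = (1361/π) × 0.562557 = 243.71 W/m².
— Configuration B (φ=-32.7°):
Solar declination: sin δ = sin ε · sin λ_s = sin 23.44° × sin 282.6° = -0.38821, so δ = -22.843°.
cos H₀ = −tan(-32.7°) tan(-22.843°) = -0.2704, H₀ = 1.8446 rad.
Bracket: H₀ sin φ sin δ + cos φ cos δ sin H₀ = 1.8446×-0.54024×-0.38821 + 0.84151×0.92157×0.96274 = 0.386862 + 0.746615 = 1.133477.
Q̄ = (S₀/π) × [bracket] = (1361/π) × 1.133477 = 491.04 W/m².
Ratio Q̄_A / Q̄_B = 243.71 / 491.04 = 0.4963.

Q̄_A / Q̄_B ≈ 0.496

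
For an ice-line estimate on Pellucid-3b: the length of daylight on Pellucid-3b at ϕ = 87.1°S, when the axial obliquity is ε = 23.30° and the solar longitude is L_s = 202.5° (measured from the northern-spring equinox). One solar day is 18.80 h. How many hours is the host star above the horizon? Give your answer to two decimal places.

Solar declination: sin δ = sin ε · sin L_s = sin 23.30° × sin 202.5° = -0.15137, so δ = -8.706°.
Sunrise equation: cos h₀ = −tan ϕ · tan δ = -3.0229 ≤ −1, so the host star never sets (polar day) and h₀ = π.
Daylight = 2h₀/(2π) × 18.80 h = (3.1416/π) × 18.80 = 18.80 h.

18.80 h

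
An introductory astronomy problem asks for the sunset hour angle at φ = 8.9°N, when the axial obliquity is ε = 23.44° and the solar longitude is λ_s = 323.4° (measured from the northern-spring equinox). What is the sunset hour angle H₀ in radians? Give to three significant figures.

H₀ = 1.53 rad

Solar declination: sin δ = sin ε · sin λ_s = sin 23.44° × sin 323.4° = -0.23717, so δ = -13.720°.
cos H₀ = −tan φ · tan δ = −tan(+8.9°) × tan(-13.720°) = 0.0382, so H₀ = 1.5326 rad = 87.81°.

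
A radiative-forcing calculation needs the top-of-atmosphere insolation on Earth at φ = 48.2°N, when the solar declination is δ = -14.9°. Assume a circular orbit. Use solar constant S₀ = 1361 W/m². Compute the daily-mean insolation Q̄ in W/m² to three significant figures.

Q̄ ≈ 161 W/m²

cos H₀ = −tan(+48.2°) tan(-14.900°) = 0.2976, H₀ = 1.2686 rad.
Bracket: H₀ sin φ sin δ + cos φ cos δ sin H₀ = 1.2686×0.74548×-0.25713 + 0.66653×0.96638×0.95469 = -0.243172 + 0.614936 = 0.371764.
Q̄ = (S₀/π) × [bracket] = (1361/π) × 0.371764 = 161.1 W/m².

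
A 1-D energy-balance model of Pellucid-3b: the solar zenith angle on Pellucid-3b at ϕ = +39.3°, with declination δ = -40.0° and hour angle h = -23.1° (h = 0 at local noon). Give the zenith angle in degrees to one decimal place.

θ_z = 82.1°

cos θ_z = sin ϕ sin δ + cos ϕ cos δ cos h = -0.407129 + 0.545266 = 0.138137.
θ_z = arccos(0.138137) = 82.1°.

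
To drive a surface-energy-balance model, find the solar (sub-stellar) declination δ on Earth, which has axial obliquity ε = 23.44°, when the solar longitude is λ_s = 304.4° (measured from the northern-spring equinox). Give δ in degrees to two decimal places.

sin δ = sin ε · sin λ_s = sin 23.44° × sin 304.4° = -0.328221.
δ = arcsin(-0.328221) = -19.16°.

δ = -19.16°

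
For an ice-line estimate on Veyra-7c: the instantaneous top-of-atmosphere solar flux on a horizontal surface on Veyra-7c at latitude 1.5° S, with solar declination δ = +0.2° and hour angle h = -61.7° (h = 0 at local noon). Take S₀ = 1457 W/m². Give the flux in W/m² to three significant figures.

cos θ_z = sin φ sin δ + cos φ cos δ cos h = -0.000091 + 0.473923 = 0.473832.
Flux = S₀ · cos θ_z = 1457 × 0.473832 = 690.4 W/m².

690 W/m²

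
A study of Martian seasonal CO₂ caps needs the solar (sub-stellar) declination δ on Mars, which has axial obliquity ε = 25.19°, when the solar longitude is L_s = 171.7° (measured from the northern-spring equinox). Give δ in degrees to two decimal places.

δ = +3.52°

sin δ = sin ε · sin L_s = sin 25.19° × sin 171.7° = 0.061441.
δ = arcsin(0.061441) = +3.52°.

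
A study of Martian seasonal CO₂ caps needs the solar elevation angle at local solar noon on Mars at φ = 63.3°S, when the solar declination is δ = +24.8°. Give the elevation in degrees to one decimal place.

At local noon the hour angle is zero, so the zenith angle equals |φ − δ| = |-63.3° − (+24.800°)| = 88.100°.
Elevation = 90° − 88.100° = 1.9°.

1.9°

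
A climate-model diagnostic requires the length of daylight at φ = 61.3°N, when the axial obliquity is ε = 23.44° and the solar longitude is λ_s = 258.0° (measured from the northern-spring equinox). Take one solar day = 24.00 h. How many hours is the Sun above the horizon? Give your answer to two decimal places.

5.27 h

Solar declination: sin δ = sin ε · sin λ_s = sin 23.44° × sin 258.0° = -0.38910, so δ = -22.898°.
cos H₀ = −tan φ · tan δ = −tan(+61.3°) × tan(-22.898°) = 0.7715, so H₀ = 0.6896 rad = 39.51°.
Daylight = 2H₀/(2π) × 24.00 h = (0.6896/π) × 24.00 = 5.27 h.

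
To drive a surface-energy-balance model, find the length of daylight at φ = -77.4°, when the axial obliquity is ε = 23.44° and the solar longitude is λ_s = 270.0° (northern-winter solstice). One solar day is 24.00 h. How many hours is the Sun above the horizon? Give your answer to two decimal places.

24.00 h

Solar declination: sin δ = sin ε · sin λ_s = sin 23.44° × sin 270.0° = -0.39779, so δ = -23.440°.
Sunrise equation: cos H₀ = −tan φ · tan δ = -1.9397 ≤ −1, so the Sun never sets (polar day) and H₀ = π.
Daylight = 2H₀/(2π) × 24.00 h = (3.1416/π) × 24.00 = 24.00 h.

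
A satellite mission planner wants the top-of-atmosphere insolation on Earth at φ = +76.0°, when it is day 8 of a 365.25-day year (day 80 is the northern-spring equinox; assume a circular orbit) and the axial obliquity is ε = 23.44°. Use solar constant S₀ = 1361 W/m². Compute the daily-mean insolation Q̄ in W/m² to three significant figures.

Solar longitude: λ_s = 360° × (8 − 80)/365.25 = -70.965°, i.e. -70.965° + 360° = 289.035°.
sin δ = sin 23.44° × sin 289.035° = -0.37604, so δ = -22.088°.
cos H₀ = −tan(+76.0°) tan(-22.088°) = 1.6277 ≥ 1 ⇒ polar night, H₀ = 0 and Q̄ = 0.

Q̄ ≈ 0.00 W/m²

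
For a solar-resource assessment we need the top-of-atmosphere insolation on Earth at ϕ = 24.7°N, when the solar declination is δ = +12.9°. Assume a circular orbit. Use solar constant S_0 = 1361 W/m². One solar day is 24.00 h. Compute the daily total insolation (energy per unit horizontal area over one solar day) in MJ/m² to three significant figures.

38.8 MJ/m²

cos h₀ = −tan(+24.7°) tan(+12.900°) = -0.1053, h₀ = 1.6763 rad.
Bracket: h₀ sin ϕ sin δ + cos ϕ cos δ sin h₀ = 1.6763×0.41787×0.22325 + 0.90851×0.97476×0.99444 = 0.156381 + 0.880655 = 1.037036.
Q̄ = (S_0/π) × [bracket] = (1361/π) × 1.037036 = 449.26 W/m².
Daily total = Q̄ × 24.00 h × 3600 s/h = 449.26 × 24.00 × 3600 / 10⁶ = 38.82 MJ/m².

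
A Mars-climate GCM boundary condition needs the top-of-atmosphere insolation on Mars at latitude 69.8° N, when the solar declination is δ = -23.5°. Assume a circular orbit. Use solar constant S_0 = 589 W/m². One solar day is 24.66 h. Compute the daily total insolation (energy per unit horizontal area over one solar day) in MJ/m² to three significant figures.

0.00 MJ/m²

cos h₀ = −tan(+69.8°) tan(-23.500°) = 1.1818 ≥ 1 ⇒ polar night, h₀ = 0 and Q̄ = 0.
Daily total = Q̄ × 24.66 h × 3600 s/h = 0.00 MJ/m².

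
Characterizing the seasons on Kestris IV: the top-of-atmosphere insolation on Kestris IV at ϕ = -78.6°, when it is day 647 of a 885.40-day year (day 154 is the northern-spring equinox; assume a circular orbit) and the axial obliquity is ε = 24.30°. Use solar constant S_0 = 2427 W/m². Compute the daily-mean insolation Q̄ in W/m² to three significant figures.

Q̄ ≈ 363 W/m²

Solar longitude: L_s = 360° × (647 − 154)/885.40 = 200.452°.
sin δ = sin 24.30° × sin 200.452° = -0.14379, so δ = -8.267°.
cos h₀ = −tan(-78.6°) tan(-8.267°) = -0.7206, h₀ = 2.3755 rad.
Bracket: h₀ sin ϕ sin δ + cos ϕ cos δ sin h₀ = 2.3755×-0.98027×-0.14379 + 0.19766×0.98961×0.69334 = 0.334834 + 0.135622 = 0.470456.
Q̄ = (S_0/π) × [bracket] = (2427/π) × 0.470456 = 363.4 W/m².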